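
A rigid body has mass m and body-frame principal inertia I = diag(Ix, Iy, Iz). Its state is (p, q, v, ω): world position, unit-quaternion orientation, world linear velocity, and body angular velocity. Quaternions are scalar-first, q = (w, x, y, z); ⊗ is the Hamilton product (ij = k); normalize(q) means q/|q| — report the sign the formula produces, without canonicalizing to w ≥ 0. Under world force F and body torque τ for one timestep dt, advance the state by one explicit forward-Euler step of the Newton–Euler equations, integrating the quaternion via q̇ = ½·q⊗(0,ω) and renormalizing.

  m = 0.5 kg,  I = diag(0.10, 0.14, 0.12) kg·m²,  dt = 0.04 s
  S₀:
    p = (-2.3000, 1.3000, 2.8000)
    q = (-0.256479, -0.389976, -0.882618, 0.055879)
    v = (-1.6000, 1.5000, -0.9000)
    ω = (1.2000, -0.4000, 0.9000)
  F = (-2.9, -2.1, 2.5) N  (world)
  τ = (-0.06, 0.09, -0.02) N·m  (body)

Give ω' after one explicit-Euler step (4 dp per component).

gyro term ω×Iω = (0.0072, -0.0216, -0.0192)
α = I⁻¹(τ − ω×Iω) = (-0.6720, 0.7971, -0.0067)
ω + α·dt = (1.1731, -0.3681, 0.8997)

ω' = (1.1731, -0.3681, 0.8997)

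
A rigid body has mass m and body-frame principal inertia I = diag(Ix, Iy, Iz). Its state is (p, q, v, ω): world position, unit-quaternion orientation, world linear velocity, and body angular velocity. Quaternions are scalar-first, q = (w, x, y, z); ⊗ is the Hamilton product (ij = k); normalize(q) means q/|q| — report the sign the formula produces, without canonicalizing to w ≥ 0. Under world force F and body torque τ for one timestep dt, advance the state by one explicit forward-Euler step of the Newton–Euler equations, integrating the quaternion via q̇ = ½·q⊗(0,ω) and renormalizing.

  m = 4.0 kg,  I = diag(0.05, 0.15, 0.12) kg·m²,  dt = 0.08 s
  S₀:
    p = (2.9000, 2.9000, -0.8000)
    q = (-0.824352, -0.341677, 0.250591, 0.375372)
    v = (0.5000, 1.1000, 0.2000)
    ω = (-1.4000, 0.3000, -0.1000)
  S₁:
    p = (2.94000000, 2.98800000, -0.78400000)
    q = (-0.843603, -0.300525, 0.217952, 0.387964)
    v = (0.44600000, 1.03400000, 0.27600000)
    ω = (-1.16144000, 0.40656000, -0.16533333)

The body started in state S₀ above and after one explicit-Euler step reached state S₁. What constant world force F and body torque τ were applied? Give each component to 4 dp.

F = (-2.7000, -3.3000, 3.8000)
τ = (0.1500, 0.1900, -0.1400)

ω₁ − ω₀ = (0.23856000, 0.10656000, -0.06533333)
gyro term ω₀×Iω₀ = (0.0009, -0.0098, -0.0420)
applied torque τ = (0.1500, 0.1900, -0.1400)
velocity change Δv = (-0.05400000, -0.06600000, 0.07600000)
m·(v₁−v₀)/dt = (-2.7000, -3.3000, 3.8000)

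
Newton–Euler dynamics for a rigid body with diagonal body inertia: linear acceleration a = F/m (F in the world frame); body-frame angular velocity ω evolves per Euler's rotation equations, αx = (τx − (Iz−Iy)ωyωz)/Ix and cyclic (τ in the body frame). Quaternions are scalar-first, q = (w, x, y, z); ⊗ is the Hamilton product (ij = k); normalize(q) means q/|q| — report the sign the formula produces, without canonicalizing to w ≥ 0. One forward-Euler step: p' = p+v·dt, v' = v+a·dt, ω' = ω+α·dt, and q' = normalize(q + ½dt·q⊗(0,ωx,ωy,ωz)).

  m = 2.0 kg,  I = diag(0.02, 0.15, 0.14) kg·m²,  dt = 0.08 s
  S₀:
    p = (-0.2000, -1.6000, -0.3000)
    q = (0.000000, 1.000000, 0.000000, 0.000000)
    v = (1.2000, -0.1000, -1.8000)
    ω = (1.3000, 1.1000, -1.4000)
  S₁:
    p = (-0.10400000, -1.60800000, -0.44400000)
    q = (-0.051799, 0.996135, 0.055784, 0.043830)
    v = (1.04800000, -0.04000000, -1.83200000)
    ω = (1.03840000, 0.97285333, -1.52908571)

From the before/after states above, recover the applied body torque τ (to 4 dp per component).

τ = (-0.0500, -0.0200, -0.0400)

rate change Δω = (-0.26160000, -0.12714667, -0.12908571)
I·α + gyro = (-0.0500, -0.0200, -0.0400)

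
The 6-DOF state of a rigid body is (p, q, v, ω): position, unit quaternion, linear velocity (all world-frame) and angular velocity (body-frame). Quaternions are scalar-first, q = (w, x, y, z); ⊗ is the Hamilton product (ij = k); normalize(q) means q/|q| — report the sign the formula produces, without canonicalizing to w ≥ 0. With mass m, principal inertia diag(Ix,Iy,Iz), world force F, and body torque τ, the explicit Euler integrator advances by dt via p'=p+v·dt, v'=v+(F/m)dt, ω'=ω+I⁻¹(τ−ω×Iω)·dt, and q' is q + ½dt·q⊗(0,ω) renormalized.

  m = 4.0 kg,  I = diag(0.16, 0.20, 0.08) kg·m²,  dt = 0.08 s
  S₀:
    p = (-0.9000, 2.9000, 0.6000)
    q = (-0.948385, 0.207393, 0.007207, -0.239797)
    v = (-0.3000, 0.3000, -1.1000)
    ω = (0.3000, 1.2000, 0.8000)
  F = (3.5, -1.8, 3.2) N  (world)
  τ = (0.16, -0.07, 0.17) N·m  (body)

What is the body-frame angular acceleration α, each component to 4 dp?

gyro term ω×Iω = (-0.1152, 0.0192, 0.0144)
(τ − ω×Iω)/I = (1.7200, -0.4460, 1.9450)

α = (1.7200, -0.4460, 1.9450)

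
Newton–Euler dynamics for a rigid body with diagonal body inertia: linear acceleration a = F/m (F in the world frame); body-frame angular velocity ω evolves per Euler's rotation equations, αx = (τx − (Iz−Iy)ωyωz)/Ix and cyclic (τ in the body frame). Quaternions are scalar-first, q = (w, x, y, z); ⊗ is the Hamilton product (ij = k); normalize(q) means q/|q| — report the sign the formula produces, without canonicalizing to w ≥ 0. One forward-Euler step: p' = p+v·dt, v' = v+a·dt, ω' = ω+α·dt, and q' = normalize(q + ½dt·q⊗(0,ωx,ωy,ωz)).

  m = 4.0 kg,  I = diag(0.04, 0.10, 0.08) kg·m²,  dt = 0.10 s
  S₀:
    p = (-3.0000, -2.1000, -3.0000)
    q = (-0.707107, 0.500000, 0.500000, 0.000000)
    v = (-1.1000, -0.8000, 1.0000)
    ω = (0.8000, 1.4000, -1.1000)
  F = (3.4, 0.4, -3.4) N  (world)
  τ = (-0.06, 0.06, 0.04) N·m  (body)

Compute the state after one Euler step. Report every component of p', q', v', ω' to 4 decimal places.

p' = (-3.1100, -2.1800, -2.9000)
q' = (-0.7585, 0.4421, 0.4757, 0.0536)
v' = (-1.0150, -0.7900, 0.9150)
ω' = (0.5730, 1.4248, -1.1340)

precession coupling ω×(Iω) = (0.0308, 0.0352, 0.0672)
α = I⁻¹(τ − ω×Iω) = (-2.2700, 0.2480, -0.3400)
ω + α·dt = (0.5730, 1.4248, -1.1340)
q⊗(0,ω) = (-1.1000000, -1.1156856, -0.4399498, 1.0778177)
q + ½dt·q⊗(0,ω), renormalized = (-0.7585, 0.4421, 0.4757, 0.0536)
linear accel F/m = (0.8500, 0.1000, -0.8500)
p' = p + v·dt = (-3.1100, -2.1800, -2.9000)
v + (F/m)dt = (-1.0150, -0.7900, 0.9150)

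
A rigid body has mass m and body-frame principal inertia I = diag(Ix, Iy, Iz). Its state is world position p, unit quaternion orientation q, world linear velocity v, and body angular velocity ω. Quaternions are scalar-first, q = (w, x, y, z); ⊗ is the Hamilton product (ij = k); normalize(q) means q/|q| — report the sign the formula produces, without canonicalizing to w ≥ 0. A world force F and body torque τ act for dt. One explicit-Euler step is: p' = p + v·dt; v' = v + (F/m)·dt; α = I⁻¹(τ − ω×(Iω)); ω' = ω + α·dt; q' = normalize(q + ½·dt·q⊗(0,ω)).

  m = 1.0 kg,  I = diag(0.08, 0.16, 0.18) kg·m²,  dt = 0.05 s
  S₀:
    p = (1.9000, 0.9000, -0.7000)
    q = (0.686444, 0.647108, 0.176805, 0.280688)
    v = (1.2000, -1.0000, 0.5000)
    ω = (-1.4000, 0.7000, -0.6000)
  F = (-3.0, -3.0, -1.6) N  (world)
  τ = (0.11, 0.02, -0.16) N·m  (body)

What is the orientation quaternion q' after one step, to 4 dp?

q⊗(0,ω) = (0.9506005, -1.2635862, 0.4758124, 0.2886362)
updated quaternion q' = (0.7096, 0.6150, 0.1885, 0.2877)

q' = (0.7096, 0.6150, 0.1885, 0.2877)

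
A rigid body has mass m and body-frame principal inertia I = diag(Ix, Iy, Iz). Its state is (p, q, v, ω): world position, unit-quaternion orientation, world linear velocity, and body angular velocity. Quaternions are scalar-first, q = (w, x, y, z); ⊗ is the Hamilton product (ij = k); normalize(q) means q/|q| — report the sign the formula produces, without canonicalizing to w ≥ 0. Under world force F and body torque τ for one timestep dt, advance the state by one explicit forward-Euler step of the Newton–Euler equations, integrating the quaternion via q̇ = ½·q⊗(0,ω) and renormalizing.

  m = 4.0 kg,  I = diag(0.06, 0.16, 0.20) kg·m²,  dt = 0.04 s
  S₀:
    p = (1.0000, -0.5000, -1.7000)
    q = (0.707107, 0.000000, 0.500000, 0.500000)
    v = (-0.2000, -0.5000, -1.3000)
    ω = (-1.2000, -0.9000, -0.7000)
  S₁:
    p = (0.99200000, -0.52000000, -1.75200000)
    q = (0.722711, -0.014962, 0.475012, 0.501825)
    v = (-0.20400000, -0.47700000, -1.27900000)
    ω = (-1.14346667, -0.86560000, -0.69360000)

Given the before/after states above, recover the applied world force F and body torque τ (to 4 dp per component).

F = (-0.4000, 2.3000, 2.1000)
τ = (0.1100, 0.0200, 0.1400)

velocity change Δv = (-0.00400000, 0.02300000, 0.02100000)
F = m·Δv/dt = (-0.4000, 2.3000, 2.1000)
rate change Δω = (0.05653333, 0.03440000, 0.00640000)
precession coupling = (0.0252, -0.1176, 0.1080)
I·α + gyro = (0.1100, 0.0200, 0.1400)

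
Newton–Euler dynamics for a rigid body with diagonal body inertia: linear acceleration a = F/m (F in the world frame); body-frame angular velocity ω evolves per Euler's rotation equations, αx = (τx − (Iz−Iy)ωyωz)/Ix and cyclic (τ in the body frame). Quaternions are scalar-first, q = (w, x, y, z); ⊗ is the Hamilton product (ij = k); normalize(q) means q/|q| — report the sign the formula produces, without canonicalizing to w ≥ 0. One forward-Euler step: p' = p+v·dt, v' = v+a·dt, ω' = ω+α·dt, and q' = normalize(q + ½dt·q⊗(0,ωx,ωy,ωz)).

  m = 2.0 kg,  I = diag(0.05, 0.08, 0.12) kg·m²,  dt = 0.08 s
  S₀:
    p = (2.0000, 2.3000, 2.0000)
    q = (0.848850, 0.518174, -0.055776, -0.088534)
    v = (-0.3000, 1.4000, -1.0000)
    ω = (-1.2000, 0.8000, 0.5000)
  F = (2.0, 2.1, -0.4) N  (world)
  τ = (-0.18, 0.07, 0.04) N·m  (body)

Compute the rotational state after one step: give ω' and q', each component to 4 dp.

gyro term ω×Iω = (0.0160, 0.0420, -0.0288)
(τ − ω×Iω)/I = (-3.9200, 0.3500, 0.5733)
new body rate ω' = (-1.5136, 0.8280, 0.5459)
Hamilton product q⊗(0,ω) = (0.7106966, -0.9756808, 0.5262338, 0.7720330)
q + ½dt·q⊗(0,ω), renormalized = (0.8756, 0.4783, -0.0347, -0.0575)

ω' = (-1.5136, 0.8280, 0.5459)
q' = (0.8756, 0.4783, -0.0347, -0.0575)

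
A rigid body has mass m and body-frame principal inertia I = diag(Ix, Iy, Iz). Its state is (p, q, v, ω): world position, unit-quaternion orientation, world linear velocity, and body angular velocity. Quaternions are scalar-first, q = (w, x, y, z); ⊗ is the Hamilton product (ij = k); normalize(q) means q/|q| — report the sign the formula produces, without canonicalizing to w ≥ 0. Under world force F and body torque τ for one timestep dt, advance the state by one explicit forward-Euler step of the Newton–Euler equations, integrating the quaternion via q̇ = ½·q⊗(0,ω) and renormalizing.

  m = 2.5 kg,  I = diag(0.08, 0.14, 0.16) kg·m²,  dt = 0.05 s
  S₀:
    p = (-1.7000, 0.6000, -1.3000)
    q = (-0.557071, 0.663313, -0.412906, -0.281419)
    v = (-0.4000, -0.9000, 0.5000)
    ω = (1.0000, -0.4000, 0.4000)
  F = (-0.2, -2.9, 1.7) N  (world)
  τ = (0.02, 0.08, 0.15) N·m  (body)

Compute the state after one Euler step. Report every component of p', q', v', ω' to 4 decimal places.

p' = (-1.7200, 0.5550, -1.2750)
q' = (-0.5747, 0.6422, -0.4208, -0.2832)
v' = (-0.4040, -0.9580, 0.5340)
ω' = (1.0145, -0.3600, 0.4544)

(τ − ω×Iω)/I = (0.2900, 0.8000, 1.0875)
ω + α·dt = (1.0145, -0.3600, 0.4544)
2q̇ = q⊗(0,ω) = (-0.7159078, -0.8348010, -0.3239158, -0.0752476)
q' = normalize(q + ½dt·q⊗(0,ω)) = (-0.5747, 0.6422, -0.4208, -0.2832)
new position p' = (-1.7200, 0.5550, -1.2750)
v + (F/m)dt = (-0.4040, -0.9580, 0.5340)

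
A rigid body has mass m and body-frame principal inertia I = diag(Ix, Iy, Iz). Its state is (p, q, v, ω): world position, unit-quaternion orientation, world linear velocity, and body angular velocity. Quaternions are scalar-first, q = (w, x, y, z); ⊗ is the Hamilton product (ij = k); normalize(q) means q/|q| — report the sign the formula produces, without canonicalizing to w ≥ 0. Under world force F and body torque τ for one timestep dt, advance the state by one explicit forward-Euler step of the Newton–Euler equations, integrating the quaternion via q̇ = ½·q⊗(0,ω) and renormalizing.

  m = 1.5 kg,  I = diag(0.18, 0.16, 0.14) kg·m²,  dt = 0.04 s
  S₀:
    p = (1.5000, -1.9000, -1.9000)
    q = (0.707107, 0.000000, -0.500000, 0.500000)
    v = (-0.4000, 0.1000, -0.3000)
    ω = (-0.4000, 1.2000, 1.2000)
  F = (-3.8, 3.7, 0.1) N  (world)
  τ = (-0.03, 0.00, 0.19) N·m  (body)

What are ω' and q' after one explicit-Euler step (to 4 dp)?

precession coupling ω×(Iω) = (-0.0288, -0.0192, 0.0096)
α = I⁻¹(τ − ω×Iω) = (-0.0067, 0.1200, 1.2886)
new body rate ω' = (-0.4003, 1.2048, 1.2515)
2q̇ = q⊗(0,ω) = (0.0000000, -1.4828428, 0.6485284, 0.6485284)
updated quaternion q' = (0.7067, -0.0296, -0.4867, 0.5127)

ω' = (-0.4003, 1.2048, 1.2515)
q' = (0.7067, -0.0296, -0.4867, 0.5127)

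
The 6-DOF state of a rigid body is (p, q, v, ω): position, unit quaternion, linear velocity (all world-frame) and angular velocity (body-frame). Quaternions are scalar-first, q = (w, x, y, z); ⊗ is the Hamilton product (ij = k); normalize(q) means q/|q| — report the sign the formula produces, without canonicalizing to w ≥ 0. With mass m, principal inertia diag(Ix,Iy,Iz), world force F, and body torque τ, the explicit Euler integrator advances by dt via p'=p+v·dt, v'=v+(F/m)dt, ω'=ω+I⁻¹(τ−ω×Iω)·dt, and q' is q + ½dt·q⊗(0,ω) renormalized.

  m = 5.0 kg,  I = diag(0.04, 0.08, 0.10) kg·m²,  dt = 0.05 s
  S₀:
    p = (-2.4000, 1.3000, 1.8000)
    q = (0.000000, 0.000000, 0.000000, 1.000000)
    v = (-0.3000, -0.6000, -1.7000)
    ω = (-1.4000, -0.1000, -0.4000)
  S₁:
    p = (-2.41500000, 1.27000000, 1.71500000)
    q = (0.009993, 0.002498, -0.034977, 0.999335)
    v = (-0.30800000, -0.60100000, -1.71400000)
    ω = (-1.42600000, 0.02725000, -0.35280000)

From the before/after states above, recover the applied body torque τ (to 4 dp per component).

Δω = ω₁−ω₀ = (-0.02600000, 0.12725000, 0.04720000)
I·α + gyro = (-0.0200, 0.1700, 0.1000)

τ = (-0.0200, 0.1700, 0.1000)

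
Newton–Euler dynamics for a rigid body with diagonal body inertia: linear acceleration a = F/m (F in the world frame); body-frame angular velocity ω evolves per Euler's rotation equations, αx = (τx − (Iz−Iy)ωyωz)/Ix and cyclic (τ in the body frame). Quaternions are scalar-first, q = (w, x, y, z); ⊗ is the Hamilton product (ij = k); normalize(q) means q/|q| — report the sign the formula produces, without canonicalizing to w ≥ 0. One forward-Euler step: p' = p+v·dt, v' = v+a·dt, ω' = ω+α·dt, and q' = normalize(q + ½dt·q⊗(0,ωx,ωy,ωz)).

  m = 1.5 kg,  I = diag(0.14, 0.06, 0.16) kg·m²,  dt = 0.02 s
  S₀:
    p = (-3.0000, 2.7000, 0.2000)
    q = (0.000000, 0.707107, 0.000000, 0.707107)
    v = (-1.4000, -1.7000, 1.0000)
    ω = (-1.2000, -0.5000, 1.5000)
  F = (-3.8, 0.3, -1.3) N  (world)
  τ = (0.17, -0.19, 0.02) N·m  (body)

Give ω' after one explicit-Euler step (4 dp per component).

α = I⁻¹(τ − ω×Iω) = (1.7500, -3.7667, 0.4250)
ω' = ω + α·dt = (-1.1650, -0.5753, 1.5085)

ω' = (-1.1650, -0.5753, 1.5085)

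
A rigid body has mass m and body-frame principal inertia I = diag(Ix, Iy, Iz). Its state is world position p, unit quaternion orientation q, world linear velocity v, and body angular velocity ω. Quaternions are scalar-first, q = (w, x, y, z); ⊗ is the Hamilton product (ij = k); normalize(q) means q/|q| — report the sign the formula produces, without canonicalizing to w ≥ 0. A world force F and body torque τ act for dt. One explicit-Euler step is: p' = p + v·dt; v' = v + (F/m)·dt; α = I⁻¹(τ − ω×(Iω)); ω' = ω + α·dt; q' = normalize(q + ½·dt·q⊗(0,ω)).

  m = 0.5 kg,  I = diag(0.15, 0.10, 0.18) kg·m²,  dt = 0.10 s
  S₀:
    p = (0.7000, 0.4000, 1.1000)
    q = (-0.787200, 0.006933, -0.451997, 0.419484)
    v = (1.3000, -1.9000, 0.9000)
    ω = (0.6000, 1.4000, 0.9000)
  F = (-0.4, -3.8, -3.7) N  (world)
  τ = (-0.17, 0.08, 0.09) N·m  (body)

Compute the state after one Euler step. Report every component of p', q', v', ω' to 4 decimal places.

p' = (0.8300, 0.2100, 1.1900)
q' = (-0.7716, -0.0661, -0.4929, 0.3966)
v' = (1.2200, -2.6600, 0.1600)
ω' = (0.4195, 1.4962, 0.9733)

p' = p + v·dt = (0.8300, 0.2100, 1.1900)
v' = v + a·dt = (1.2200, -2.6600, 0.1600)
ω×(Iω) gyroscopic = (0.1008, -0.0162, -0.0420)
angular accel α = (-1.8053, 0.9620, 0.7333)
new body rate ω' = (0.4195, 1.4962, 0.9733)
Hamilton product q⊗(0,ω) = (0.2511004, -1.4663949, -0.8566293, -0.4275756)
updated quaternion q' = (-0.7716, -0.0661, -0.4929, 0.3966)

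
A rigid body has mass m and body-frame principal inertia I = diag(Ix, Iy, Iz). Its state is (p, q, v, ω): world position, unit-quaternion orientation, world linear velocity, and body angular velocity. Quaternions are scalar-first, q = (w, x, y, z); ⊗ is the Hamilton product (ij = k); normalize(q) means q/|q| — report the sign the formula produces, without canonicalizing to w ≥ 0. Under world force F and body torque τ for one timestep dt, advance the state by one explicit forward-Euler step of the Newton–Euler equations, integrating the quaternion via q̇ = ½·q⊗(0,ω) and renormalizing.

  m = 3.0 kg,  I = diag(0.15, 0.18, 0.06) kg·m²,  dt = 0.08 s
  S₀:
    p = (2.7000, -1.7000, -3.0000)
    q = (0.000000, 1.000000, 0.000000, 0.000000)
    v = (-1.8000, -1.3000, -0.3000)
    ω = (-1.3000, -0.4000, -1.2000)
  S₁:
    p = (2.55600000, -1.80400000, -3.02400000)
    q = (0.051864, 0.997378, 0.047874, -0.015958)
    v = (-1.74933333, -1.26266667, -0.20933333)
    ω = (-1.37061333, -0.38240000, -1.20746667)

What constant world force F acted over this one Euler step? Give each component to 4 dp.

v₁ − v₀ = (0.05066667, 0.03733333, 0.09066667)
F = m·Δv/dt = (1.9000, 1.4000, 3.4000)

F = (1.9000, 1.4000, 3.4000)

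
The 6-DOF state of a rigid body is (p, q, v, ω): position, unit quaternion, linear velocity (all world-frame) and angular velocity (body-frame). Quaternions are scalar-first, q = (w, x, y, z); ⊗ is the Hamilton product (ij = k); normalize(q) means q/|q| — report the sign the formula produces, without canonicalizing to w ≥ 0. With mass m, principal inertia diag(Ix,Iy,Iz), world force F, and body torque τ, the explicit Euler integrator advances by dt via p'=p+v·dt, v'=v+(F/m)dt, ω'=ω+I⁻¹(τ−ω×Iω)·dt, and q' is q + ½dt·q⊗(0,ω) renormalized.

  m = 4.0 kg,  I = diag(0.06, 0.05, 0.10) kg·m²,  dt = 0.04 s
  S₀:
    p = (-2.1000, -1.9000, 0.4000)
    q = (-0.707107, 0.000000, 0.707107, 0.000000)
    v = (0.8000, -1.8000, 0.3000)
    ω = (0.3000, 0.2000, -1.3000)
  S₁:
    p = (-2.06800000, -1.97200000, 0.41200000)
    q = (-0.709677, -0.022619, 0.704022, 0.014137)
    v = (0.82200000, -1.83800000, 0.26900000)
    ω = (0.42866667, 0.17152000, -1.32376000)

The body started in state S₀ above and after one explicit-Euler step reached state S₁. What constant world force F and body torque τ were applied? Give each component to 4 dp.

velocity change Δv = (0.02200000, -0.03800000, -0.03100000)
m·(v₁−v₀)/dt = (2.2000, -3.8000, -3.1000)
Δω = ω₁−ω₀ = (0.12866667, -0.02848000, -0.02376000)
precession coupling = (-0.0130, 0.0156, -0.0006)
applied torque τ = (0.1800, -0.0200, -0.0600)

F = (2.2000, -3.8000, -3.1000)
τ = (0.1800, -0.0200, -0.0600)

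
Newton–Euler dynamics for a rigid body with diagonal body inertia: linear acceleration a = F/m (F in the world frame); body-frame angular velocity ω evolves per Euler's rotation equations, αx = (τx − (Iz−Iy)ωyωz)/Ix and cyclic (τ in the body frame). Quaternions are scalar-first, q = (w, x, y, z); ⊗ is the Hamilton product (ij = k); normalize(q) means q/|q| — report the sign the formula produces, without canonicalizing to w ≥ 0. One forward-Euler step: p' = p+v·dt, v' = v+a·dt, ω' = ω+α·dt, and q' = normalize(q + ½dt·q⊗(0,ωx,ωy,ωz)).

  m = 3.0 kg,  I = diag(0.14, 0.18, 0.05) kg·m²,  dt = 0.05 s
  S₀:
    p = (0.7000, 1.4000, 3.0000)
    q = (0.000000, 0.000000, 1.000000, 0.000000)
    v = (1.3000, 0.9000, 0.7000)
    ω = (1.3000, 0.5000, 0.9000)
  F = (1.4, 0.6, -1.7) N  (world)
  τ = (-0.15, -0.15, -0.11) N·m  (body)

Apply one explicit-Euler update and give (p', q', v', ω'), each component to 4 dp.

p' = (0.7650, 1.4450, 3.0350)
q' = (-0.0125, 0.0225, 0.9991, -0.0325)
v' = (1.3233, 0.9100, 0.6717)
ω' = (1.2673, 0.4291, 0.7640)

a = F/m = (0.4667, 0.2000, -0.5667)
p + v·dt = (0.7650, 1.4450, 3.0350)
v + (F/m)dt = (1.3233, 0.9100, 0.6717)
ω×(Iω) gyroscopic = (-0.0585, 0.1053, 0.0260)
(τ − ω×Iω)/I = (-0.6536, -1.4183, -2.7200)
ω' = ω + α·dt = (1.2673, 0.4291, 0.7640)
2q̇ = q⊗(0,ω) = (-0.5000000, 0.9000000, 0.0000000, -1.3000000)
updated quaternion q' = (-0.0125, 0.0225, 0.9991, -0.0325)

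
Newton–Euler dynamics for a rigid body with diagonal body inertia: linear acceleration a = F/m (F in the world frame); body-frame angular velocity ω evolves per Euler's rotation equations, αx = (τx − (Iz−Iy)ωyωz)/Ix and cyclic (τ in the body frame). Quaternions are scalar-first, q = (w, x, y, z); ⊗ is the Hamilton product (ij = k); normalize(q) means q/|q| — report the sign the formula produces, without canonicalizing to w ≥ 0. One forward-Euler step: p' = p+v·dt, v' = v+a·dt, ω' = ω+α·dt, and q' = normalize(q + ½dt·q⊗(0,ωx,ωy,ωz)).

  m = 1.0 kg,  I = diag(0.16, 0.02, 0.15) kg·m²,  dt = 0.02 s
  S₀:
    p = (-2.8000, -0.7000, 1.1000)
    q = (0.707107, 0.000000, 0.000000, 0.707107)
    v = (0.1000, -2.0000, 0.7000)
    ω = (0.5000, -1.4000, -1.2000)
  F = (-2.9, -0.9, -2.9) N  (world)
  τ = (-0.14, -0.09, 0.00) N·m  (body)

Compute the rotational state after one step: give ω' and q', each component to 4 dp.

ω' = (0.4552, -1.4840, -1.2131)
q' = (0.7155, 0.0134, -0.0064, 0.6985)

(τ − ω×Iω)/I = (-2.2400, -4.2000, -0.6533)
ω' = ω + α·dt = (0.4552, -1.4840, -1.2131)
q⊗(0,ω) = (0.8485284, 1.3435033, -0.6363963, -0.8485284)
q + ½dt·q⊗(0,ω), renormalized = (0.7155, 0.0134, -0.0064, 0.6985)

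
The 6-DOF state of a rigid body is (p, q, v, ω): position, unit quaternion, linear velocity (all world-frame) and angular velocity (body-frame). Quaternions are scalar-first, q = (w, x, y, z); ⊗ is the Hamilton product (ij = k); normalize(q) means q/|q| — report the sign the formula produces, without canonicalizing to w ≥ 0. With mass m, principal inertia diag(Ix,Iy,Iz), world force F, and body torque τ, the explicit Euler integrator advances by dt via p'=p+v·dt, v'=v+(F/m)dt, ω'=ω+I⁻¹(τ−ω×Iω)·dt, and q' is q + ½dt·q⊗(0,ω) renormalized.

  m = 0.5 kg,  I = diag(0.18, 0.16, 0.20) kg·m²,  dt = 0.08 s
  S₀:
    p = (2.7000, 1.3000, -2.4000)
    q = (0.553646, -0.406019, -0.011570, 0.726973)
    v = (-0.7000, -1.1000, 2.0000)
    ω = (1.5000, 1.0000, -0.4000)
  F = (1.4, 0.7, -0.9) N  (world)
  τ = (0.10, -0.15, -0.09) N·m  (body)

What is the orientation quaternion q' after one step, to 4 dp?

2q̇ = q⊗(0,ω) = (0.9113877, 0.1081240, 1.4816979, -0.6101224)
updated quaternion q' = (0.5885, -0.4006, 0.0476, 0.7007)

q' = (0.5885, -0.4006, 0.0476, 0.7007)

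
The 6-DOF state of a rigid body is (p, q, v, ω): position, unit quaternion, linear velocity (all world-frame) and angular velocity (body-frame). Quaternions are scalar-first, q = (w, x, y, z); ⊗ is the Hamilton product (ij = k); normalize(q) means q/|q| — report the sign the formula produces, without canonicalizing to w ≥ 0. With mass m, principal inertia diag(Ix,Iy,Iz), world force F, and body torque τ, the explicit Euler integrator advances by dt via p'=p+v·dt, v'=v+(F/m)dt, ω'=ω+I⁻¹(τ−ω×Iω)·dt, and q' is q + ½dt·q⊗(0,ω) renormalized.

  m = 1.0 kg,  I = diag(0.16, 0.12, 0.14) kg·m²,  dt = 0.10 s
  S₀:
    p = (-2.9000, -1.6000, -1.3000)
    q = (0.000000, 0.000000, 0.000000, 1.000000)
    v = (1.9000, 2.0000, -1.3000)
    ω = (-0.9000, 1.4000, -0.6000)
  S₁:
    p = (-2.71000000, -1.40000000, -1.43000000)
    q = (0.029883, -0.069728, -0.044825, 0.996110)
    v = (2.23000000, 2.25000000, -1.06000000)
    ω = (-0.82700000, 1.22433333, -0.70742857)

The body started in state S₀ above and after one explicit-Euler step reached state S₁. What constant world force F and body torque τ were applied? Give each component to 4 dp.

Δω = ω₁−ω₀ = (0.07300000, -0.17566667, -0.10742857)
I·α + gyro = (0.1000, -0.2000, -0.1000)
velocity change Δv = (0.33000000, 0.25000000, 0.24000000)
applied force F = (3.3000, 2.5000, 2.4000)

F = (3.3000, 2.5000, 2.4000)
τ = (0.1000, -0.2000, -0.1000)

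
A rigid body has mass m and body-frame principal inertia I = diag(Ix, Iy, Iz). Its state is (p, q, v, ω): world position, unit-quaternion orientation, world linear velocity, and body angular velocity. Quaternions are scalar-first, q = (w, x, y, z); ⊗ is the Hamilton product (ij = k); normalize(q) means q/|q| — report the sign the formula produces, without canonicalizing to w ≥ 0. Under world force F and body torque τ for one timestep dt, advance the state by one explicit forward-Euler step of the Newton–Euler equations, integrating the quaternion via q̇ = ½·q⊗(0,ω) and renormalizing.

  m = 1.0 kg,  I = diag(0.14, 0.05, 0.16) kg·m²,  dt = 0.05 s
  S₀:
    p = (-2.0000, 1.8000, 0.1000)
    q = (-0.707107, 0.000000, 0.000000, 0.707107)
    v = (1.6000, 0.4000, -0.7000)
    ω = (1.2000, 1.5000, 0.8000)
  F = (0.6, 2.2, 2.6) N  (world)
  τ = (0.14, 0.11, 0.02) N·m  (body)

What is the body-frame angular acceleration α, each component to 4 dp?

precession coupling ω×(Iω) = (0.1320, -0.0192, -0.1620)
angular accel α = (0.0571, 2.5840, 1.1375)

α = (0.0571, 2.5840, 1.1375)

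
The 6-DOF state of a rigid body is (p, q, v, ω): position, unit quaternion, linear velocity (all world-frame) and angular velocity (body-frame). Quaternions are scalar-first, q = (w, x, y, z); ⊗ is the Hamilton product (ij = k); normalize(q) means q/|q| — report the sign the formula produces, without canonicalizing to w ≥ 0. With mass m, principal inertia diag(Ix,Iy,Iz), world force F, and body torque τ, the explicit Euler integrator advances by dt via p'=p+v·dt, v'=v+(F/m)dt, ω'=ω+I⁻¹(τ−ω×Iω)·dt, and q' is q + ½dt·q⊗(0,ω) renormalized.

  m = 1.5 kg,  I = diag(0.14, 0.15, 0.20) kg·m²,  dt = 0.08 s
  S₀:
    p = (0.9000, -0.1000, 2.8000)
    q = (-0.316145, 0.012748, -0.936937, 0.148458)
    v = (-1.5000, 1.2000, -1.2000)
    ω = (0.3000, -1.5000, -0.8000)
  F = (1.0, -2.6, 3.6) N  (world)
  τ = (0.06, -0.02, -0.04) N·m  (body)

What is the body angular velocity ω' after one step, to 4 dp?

ω×(Iω) gyroscopic = (0.0600, 0.0144, -0.0045)
(τ − ω×Iω)/I = (0.0000, -0.2293, -0.1775)
ω + α·dt = (0.3000, -1.5183, -0.8142)

ω' = (0.3000, -1.5183, -0.8142)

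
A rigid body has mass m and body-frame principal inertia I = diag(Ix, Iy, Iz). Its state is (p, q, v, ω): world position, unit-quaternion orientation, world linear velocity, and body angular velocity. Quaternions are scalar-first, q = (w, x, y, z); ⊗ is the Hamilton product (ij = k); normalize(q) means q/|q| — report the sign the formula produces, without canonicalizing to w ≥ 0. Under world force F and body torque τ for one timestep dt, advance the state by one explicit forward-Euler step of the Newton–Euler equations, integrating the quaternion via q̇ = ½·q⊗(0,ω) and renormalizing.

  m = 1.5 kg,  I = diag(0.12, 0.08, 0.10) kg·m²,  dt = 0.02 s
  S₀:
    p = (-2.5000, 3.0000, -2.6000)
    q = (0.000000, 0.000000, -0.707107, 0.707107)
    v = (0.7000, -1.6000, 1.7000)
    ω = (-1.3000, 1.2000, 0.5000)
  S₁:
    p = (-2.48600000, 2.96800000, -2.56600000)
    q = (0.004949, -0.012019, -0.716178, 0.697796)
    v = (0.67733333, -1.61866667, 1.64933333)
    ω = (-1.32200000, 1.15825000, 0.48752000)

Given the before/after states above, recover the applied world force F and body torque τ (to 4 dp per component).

F = (-1.7000, -1.4000, -3.8000)
τ = (-0.1200, -0.1800, 0.0000)

v₁ − v₀ = (-0.02266667, -0.01866667, -0.05066667)
applied force F = (-1.7000, -1.4000, -3.8000)
Δω = ω₁−ω₀ = (-0.02200000, -0.04175000, -0.01248000)
ω₀×(Iω₀) = (0.0120, -0.0130, 0.0624)
I·α + gyro = (-0.1200, -0.1800, 0.0000)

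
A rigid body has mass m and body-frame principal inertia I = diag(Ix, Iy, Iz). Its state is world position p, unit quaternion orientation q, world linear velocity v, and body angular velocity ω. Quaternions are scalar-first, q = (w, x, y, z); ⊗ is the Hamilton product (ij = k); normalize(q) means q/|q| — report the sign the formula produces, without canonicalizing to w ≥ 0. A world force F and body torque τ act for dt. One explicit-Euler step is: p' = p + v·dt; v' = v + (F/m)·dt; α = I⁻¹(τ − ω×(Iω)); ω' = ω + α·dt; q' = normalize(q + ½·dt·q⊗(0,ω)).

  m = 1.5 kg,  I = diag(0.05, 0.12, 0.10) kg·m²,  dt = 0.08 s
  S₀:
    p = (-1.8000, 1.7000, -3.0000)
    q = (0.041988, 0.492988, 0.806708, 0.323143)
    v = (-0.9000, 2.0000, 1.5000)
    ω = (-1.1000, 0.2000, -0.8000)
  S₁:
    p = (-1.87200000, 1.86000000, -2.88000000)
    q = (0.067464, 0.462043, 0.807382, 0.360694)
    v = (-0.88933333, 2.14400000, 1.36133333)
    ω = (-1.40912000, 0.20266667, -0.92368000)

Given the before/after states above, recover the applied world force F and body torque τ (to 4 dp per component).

F = (0.2000, 2.7000, -2.6000)
τ = (-0.1900, -0.0400, -0.1700)

rate change Δω = (-0.30912000, 0.00266667, -0.12368000)
ω₀×(Iω₀) = (0.0032, -0.0440, -0.0154)
τ = I·(Δω/dt) + ω₀×(Iω₀) = (-0.1900, -0.0400, -0.1700)
Δv = v₁−v₀ = (0.01066667, 0.14400000, -0.13866667)
m·(v₁−v₀)/dt = (0.2000, 2.7000, -2.6000)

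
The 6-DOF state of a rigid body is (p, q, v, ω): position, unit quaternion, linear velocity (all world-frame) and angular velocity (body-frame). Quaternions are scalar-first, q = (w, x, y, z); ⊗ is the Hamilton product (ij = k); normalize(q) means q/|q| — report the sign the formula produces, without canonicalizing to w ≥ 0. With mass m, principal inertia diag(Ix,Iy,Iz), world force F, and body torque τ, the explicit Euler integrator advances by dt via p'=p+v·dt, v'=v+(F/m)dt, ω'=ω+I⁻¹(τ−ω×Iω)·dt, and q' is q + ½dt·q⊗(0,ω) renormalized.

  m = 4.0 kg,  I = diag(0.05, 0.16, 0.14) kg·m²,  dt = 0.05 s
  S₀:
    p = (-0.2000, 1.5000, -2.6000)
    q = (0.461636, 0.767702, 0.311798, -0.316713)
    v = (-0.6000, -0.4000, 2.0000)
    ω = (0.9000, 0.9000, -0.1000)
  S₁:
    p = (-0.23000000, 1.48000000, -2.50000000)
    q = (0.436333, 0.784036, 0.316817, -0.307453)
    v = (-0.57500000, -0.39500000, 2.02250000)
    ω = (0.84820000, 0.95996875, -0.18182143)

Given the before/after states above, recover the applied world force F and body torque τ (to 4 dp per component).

Δv = v₁−v₀ = (0.02500000, 0.00500000, 0.02250000)
F = m·Δv/dt = (2.0000, 0.4000, 1.8000)
ω₁ − ω₀ = (-0.05180000, 0.05996875, -0.08182143)
precession coupling = (0.0018, 0.0081, 0.0891)
applied torque τ = (-0.0500, 0.2000, -0.1400)

F = (2.0000, 0.4000, 1.8000)
τ = (-0.0500, 0.2000, -0.1400)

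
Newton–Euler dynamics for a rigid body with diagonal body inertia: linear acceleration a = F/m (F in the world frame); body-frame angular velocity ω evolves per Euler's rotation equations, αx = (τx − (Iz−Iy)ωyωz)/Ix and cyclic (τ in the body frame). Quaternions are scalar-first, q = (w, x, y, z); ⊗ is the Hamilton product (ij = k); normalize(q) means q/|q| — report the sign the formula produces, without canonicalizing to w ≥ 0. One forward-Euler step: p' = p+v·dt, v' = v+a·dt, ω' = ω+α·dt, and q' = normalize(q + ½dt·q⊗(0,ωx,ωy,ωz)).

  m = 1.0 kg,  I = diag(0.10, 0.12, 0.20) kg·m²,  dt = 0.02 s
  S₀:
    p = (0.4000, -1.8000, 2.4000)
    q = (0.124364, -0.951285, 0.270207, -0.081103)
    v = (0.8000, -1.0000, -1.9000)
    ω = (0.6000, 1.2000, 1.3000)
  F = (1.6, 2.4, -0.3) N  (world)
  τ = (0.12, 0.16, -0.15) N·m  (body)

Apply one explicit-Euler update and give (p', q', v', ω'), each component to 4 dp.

p' = p + v·dt = (0.4160, -1.8200, 2.3620)
v' = v + a·dt = (0.8320, -0.9520, -1.9060)
gyro term ω×Iω = (0.1248, -0.0780, 0.0144)
angular accel α = (-0.0480, 1.9833, -0.8220)
ω' = ω + α·dt = (0.5990, 1.2397, 1.2836)
2q̇ = q⊗(0,ω) = (0.3519565, 0.5232111, 1.3372455, -1.1419930)
updated quaternion q' = (0.1279, -0.9459, 0.2835, -0.0925)

p' = (0.4160, -1.8200, 2.3620)
q' = (0.1279, -0.9459, 0.2835, -0.0925)
v' = (0.8320, -0.9520, -1.9060)
ω' = (0.5990, 1.2397, 1.2836)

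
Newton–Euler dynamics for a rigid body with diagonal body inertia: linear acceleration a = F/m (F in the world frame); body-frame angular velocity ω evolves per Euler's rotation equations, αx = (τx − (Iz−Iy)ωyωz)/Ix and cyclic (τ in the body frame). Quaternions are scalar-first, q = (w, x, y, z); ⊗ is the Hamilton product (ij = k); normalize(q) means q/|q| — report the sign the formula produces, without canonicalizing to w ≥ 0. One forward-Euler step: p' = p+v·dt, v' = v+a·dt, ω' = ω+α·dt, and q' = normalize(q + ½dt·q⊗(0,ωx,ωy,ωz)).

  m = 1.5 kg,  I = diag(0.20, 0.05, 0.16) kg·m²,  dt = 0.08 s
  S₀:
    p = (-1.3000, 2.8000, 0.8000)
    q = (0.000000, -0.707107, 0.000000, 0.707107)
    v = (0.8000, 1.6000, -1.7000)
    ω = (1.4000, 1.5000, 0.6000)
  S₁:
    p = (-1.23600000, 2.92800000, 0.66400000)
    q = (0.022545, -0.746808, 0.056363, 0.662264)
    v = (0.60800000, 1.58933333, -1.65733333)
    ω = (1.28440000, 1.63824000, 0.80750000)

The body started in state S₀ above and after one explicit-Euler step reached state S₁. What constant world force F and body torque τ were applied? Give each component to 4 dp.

F = (-3.6000, -0.2000, 0.8000)
τ = (-0.1900, 0.1200, 0.1000)

v₁ − v₀ = (-0.19200000, -0.01066667, 0.04266667)
F = m·Δv/dt = (-3.6000, -0.2000, 0.8000)
Δω = ω₁−ω₀ = (-0.11560000, 0.13824000, 0.20750000)
precession coupling = (0.0990, 0.0336, -0.3150)
I·α + gyro = (-0.1900, 0.1200, 0.1000)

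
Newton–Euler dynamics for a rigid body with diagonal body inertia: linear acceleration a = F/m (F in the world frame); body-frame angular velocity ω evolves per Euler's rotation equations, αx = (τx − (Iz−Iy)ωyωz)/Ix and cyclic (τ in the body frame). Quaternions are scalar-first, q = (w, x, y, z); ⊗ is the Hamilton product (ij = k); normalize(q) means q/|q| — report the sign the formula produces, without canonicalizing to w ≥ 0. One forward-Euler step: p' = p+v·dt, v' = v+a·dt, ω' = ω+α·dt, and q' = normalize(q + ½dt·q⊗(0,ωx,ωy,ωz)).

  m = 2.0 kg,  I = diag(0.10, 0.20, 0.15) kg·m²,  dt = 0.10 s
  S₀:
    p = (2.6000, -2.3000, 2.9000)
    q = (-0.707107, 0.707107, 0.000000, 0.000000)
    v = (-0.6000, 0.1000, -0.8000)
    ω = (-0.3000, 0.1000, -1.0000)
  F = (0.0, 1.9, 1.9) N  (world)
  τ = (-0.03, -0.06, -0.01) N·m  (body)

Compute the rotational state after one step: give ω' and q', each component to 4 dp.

ω×(Iω) gyroscopic = (0.0050, -0.0150, -0.0030)
α = I⁻¹(τ − ω×Iω) = (-0.3500, -0.2250, -0.0467)
ω + α·dt = (-0.3350, 0.0775, -1.0047)
Hamilton product q⊗(0,ω) = (0.2121321, 0.2121321, 0.6363963, 0.7778177)
q + ½dt·q⊗(0,ω), renormalized = (-0.6955, 0.7167, 0.0318, 0.0388)

ω' = (-0.3350, 0.0775, -1.0047)
q' = (-0.6955, 0.7167, 0.0318, 0.0388)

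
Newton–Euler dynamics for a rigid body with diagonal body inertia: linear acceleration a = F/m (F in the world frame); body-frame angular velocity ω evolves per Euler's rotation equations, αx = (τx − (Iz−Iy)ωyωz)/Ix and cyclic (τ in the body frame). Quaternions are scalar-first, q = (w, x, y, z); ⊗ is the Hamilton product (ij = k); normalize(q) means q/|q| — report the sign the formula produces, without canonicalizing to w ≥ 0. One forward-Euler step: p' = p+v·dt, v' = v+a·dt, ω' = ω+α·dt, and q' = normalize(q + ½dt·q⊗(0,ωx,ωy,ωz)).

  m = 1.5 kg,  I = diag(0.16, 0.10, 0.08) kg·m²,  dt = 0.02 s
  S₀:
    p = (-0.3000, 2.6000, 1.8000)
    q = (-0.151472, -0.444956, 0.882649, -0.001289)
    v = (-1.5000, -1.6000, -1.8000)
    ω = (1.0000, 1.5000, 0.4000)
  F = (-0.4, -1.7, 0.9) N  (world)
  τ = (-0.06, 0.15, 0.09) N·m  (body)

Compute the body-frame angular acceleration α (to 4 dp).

gyro term ω×Iω = (-0.0120, 0.0320, -0.0900)
α = I⁻¹(τ − ω×Iω) = (-0.3000, 1.1800, 2.2500)

α = (-0.3000, 1.1800, 2.2500)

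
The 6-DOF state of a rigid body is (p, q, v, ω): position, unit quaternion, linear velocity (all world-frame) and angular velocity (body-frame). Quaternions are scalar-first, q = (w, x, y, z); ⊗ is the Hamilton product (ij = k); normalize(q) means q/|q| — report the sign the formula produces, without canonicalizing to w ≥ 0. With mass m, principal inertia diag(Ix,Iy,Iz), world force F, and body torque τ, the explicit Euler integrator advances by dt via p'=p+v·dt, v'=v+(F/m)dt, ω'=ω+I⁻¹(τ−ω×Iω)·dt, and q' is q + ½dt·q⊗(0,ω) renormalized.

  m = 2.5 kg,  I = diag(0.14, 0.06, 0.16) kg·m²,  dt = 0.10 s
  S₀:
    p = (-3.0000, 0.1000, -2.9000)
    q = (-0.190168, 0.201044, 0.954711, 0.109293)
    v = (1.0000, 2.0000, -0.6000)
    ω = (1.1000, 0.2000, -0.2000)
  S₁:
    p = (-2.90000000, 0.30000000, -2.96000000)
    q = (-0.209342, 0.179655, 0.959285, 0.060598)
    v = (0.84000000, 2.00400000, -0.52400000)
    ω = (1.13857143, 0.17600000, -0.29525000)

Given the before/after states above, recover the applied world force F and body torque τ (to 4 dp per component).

velocity change Δv = (-0.16000000, 0.00400000, 0.07600000)
m·(v₁−v₀)/dt = (-4.0000, 0.1000, 1.9000)
Δω = ω₁−ω₀ = (0.03857143, -0.02400000, -0.09525000)
applied torque τ = (0.0500, -0.0100, -0.1700)

F = (-4.0000, 0.1000, 1.9000)
τ = (0.0500, -0.0100, -0.1700)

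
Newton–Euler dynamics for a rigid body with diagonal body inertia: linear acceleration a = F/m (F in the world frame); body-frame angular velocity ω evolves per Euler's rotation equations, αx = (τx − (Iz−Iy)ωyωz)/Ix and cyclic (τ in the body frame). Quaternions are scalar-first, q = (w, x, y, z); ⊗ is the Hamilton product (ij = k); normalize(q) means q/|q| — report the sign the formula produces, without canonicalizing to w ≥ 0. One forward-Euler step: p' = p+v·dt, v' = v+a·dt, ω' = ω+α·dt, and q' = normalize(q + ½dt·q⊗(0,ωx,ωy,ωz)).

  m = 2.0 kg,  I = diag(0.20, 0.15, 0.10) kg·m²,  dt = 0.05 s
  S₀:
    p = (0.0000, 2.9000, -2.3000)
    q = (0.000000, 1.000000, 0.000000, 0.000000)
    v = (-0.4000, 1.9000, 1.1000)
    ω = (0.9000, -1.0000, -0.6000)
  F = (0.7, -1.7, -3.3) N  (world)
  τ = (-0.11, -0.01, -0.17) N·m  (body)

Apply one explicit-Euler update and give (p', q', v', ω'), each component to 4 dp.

p' = (-0.0200, 2.9950, -2.2450)
q' = (-0.0225, 0.9993, 0.0150, -0.0250)
v' = (-0.3825, 1.8575, 1.0175)
ω' = (0.8800, -0.9853, -0.7075)

precession coupling ω×(Iω) = (-0.0300, -0.0540, 0.0450)
α = I⁻¹(τ − ω×Iω) = (-0.4000, 0.2933, -2.1500)
new body rate ω' = (0.8800, -0.9853, -0.7075)
Hamilton product q⊗(0,ω) = (-0.9000000, 0.0000000, 0.6000000, -1.0000000)
updated quaternion q' = (-0.0225, 0.9993, 0.0150, -0.0250)
linear accel F/m = (0.3500, -0.8500, -1.6500)
p + v·dt = (-0.0200, 2.9950, -2.2450)
v + (F/m)dt = (-0.3825, 1.8575, 1.0175)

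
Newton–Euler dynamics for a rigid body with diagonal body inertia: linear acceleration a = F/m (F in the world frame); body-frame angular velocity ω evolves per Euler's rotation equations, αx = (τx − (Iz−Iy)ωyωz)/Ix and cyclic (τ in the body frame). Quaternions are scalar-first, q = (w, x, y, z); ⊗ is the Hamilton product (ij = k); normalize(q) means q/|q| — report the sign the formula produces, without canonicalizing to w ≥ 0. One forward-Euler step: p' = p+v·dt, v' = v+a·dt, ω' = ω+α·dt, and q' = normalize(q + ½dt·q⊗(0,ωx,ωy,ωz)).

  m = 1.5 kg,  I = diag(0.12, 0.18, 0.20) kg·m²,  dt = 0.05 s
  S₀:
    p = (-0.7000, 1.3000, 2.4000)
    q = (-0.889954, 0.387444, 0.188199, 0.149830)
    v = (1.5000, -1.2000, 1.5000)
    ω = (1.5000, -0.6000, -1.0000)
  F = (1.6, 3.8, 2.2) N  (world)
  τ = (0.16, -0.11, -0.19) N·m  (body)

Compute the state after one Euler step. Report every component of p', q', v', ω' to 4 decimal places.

p' = (-0.6250, 1.2400, 2.4750)
q' = (-0.8969, 0.3512, 0.2166, 0.1590)
v' = (1.5533, -1.0733, 1.5733)
ω' = (1.5617, -0.6639, -1.0340)

p + v·dt = (-0.6250, 1.2400, 2.4750)
new velocity v' = (1.5533, -1.0733, 1.5733)
(τ − ω×Iω)/I = (1.2333, -1.2778, -0.6800)
ω + α·dt = (1.5617, -0.6639, -1.0340)
Hamilton product q⊗(0,ω) = (-0.3184166, -1.4332320, 1.1461614, 0.3751891)
q + ½dt·q⊗(0,ω), renormalized = (-0.8969, 0.3512, 0.2166, 0.1590)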